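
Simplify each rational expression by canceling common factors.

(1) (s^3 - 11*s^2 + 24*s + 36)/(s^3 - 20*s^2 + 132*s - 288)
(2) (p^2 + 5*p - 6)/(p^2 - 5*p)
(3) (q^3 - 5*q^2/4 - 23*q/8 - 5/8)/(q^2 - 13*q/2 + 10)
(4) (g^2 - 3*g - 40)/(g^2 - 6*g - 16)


(1) = (s + 1)/(s - 8)
(2) = (p^2 + 5*p - 6)/(p^2 - 5*p)
(3) = (4*q^2 + 5*q + 1)/(4*q - 16)
(4) = (g + 5)/(g + 2)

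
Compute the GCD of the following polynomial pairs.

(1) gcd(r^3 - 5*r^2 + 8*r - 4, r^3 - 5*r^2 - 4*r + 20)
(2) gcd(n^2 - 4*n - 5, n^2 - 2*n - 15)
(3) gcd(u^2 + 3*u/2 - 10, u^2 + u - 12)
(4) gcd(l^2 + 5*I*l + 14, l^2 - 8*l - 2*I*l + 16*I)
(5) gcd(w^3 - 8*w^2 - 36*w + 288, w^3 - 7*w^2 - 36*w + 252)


(1) = r - 2
(2) = n - 5
(3) = gcd((u - 5/2)*(u + 4), (u - 3)*(u + 4)) = u + 4
(4) = gcd((l - 2*I)*(l + 7*I), (l - 8)*(l - 2*I)) = l - 2*I
(5) = gcd((w - 8)*(w - 6)*(w + 6), (w - 7)*(w - 6)*(w + 6)) = w^2 - 36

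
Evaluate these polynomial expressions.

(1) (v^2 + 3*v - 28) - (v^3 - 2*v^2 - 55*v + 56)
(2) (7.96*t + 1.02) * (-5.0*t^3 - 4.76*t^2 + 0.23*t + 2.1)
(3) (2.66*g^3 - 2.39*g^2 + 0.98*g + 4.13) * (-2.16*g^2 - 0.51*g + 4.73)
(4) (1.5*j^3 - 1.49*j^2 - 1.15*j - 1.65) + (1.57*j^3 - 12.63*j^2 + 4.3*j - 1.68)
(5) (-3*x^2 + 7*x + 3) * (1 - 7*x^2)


(1) = -v^3 + 3*v^2 + 58*v - 84
(2) = -39.8*t^4 - 42.9896*t^3 - 3.0244*t^2 + 16.9506*t + 2.142
(3) = -5.7456*g^5 + 3.8058*g^4 + 11.6839*g^3 - 20.7253*g^2 + 2.5291*g + 19.5349
(4) = 3.07*j^3 - 14.12*j^2 + 3.15*j - 3.33
(5) = 21*x^4 - 49*x^3 - 24*x^2 + 7*x + 3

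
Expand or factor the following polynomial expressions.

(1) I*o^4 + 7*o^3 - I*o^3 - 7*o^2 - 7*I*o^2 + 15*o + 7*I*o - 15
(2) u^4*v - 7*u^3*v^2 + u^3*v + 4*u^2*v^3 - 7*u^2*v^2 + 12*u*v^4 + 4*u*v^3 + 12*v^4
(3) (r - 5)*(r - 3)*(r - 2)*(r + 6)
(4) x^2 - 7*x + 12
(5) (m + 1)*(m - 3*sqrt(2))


(1) = (o - 5*I)*(o - 3*I)*(o + I)*(I*o - I)
(2) = (u - 6*v)*(u - 2*v)*(u + v)*(u*v + v)
(3) = r^4 - 4*r^3 - 29*r^2 + 156*r - 180
(4) = (x - 4)*(x - 3)
(5) = m^2 - 3*sqrt(2)*m + m - 3*sqrt(2)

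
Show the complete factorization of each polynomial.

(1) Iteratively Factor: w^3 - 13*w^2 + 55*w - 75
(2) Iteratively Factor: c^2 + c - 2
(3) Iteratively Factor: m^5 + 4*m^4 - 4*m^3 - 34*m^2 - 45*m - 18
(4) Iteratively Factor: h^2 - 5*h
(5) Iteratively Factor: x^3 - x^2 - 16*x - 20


(1) = (w - 3)*(w^2 - 10*w + 25) = (w - 5)*(w - 3)*(w - 5)
(2) = (c - 1)*(c + 2)
(3) = (m + 1)*(m^4 + 3*m^3 - 7*m^2 - 27*m - 18) = (m + 1)*(m + 2)*(m^3 + m^2 - 9*m - 9) = (m + 1)^2*(m + 2)*(m^2 - 9) = (m + 1)^2*(m + 2)*(m + 3)*(m - 3)
(4) = (h - 5)*(h)
(5) = (x - 5)*(x^2 + 4*x + 4) = (x - 5)*(x + 2)*(x + 2)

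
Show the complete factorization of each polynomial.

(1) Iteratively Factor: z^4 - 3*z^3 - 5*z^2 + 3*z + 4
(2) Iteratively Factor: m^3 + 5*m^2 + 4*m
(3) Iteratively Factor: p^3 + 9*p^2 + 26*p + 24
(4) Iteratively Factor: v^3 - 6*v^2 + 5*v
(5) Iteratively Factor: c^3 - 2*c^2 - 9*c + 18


(1) = (z - 4)*(z^3 + z^2 - z - 1) = (z - 4)*(z + 1)*(z^2 - 1) = (z - 4)*(z - 1)*(z + 1)*(z + 1)
(2) = (m + 1)*(m^2 + 4*m) = (m + 1)*(m + 4)*(m)
(3) = (p + 2)*(p^2 + 7*p + 12) = (p + 2)*(p + 3)*(p + 4)
(4) = (v - 5)*(v^2 - v) = v*(v - 5)*(v - 1)
(5) = (c - 3)*(c^2 + c - 6) = (c - 3)*(c - 2)*(c + 3)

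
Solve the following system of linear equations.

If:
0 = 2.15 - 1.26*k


Then:
k = 1.71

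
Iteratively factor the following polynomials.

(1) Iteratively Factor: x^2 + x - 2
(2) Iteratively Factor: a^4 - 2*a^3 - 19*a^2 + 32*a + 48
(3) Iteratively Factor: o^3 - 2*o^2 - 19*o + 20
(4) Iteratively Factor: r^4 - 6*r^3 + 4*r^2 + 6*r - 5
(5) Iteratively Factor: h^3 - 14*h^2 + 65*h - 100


(1) = (x - 1)*(x + 2)
(2) = (a - 3)*(a^3 + a^2 - 16*a - 16) = (a - 3)*(a + 4)*(a^2 - 3*a - 4) = (a - 4)*(a - 3)*(a + 4)*(a + 1)
(3) = (o - 1)*(o^2 - o - 20) = (o - 5)*(o - 1)*(o + 4)
(4) = (r - 5)*(r^3 - r^2 - r + 1) = (r - 5)*(r - 1)*(r^2 - 1) = (r - 5)*(r - 1)^2*(r + 1)
(5) = (h - 4)*(h^2 - 10*h + 25) = (h - 5)*(h - 4)*(h - 5)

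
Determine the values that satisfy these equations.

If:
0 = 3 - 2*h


Then:
h = 3/2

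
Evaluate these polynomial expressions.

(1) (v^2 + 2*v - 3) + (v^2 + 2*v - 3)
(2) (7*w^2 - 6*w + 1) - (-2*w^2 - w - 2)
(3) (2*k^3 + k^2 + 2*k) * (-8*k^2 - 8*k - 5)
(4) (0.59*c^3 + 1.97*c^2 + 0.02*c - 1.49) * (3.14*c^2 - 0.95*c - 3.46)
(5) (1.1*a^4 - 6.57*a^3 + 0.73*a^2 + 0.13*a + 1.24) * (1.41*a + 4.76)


(1) = 2*v^2 + 4*v - 6
(2) = 9*w^2 - 5*w + 3
(3) = -16*k^5 - 24*k^4 - 34*k^3 - 21*k^2 - 10*k
(4) = 1.8526*c^5 + 5.6253*c^4 - 3.8501*c^3 - 11.5138*c^2 + 1.3463*c + 5.1554
(5) = 1.551*a^5 - 4.0277*a^4 - 30.2439*a^3 + 3.6581*a^2 + 2.3672*a + 5.9024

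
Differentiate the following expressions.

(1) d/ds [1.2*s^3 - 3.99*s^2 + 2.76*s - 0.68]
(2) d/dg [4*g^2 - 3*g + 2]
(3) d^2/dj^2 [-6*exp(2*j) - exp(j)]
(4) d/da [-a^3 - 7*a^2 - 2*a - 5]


(1) = 3.6*s^2 - 7.98*s + 2.76
(2) = 8*g - 3
(3) = (-24*exp(j) - 1)*exp(j)
(4) = -3*a^2 - 14*a - 2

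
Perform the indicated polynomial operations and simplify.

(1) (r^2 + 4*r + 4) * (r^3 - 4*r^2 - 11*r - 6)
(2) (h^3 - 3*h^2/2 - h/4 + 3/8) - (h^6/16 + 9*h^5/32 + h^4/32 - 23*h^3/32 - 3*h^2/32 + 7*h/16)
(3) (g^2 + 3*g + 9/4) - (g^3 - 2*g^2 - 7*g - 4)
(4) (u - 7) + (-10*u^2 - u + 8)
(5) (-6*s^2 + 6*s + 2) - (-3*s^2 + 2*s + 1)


(1) = r^5 - 23*r^3 - 66*r^2 - 68*r - 24
(2) = -h^6/16 - 9*h^5/32 - h^4/32 + 55*h^3/32 - 45*h^2/32 - 11*h/16 + 3/8
(3) = -g^3 + 3*g^2 + 10*g + 25/4
(4) = 1 - 10*u^2
(5) = -3*s^2 + 4*s + 1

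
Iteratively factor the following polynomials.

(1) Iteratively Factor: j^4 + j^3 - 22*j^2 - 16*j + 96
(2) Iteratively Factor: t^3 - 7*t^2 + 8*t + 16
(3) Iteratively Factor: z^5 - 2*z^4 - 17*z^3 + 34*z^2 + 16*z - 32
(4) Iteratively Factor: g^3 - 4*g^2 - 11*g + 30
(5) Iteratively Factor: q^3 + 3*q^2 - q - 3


(1) = (j + 3)*(j^3 - 2*j^2 - 16*j + 32) = (j + 3)*(j + 4)*(j^2 - 6*j + 8) = (j - 2)*(j + 3)*(j + 4)*(j - 4)
(2) = (t - 4)*(t^2 - 3*t - 4) = (t - 4)^2*(t + 1)
(3) = (z + 1)*(z^4 - 3*z^3 - 14*z^2 + 48*z - 32) = (z - 2)*(z + 1)*(z^3 - z^2 - 16*z + 16) = (z - 4)*(z - 2)*(z + 1)*(z^2 + 3*z - 4) = (z - 4)*(z - 2)*(z + 1)*(z + 4)*(z - 1)
(4) = (g - 2)*(g^2 - 2*g - 15) = (g - 5)*(g - 2)*(g + 3)
(5) = (q - 1)*(q^2 + 4*q + 3) = (q - 1)*(q + 3)*(q + 1)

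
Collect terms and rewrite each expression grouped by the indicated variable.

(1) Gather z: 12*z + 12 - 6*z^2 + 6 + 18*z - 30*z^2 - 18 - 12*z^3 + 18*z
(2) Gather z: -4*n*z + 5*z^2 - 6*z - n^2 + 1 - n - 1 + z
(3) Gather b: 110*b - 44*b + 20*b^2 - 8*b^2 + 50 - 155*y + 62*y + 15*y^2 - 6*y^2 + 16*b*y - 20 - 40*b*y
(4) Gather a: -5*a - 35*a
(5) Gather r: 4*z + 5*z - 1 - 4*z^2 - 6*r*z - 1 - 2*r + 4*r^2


(1) = -12*z^3 - 36*z^2 + 48*z
(2) = -n^2 - n + 5*z^2 + z*(-4*n - 5)
(3) = 12*b^2 + b*(66 - 24*y) + 9*y^2 - 93*y + 30
(4) = -40*a
(5) = 4*r^2 + r*(-6*z - 2) - 4*z^2 + 9*z - 2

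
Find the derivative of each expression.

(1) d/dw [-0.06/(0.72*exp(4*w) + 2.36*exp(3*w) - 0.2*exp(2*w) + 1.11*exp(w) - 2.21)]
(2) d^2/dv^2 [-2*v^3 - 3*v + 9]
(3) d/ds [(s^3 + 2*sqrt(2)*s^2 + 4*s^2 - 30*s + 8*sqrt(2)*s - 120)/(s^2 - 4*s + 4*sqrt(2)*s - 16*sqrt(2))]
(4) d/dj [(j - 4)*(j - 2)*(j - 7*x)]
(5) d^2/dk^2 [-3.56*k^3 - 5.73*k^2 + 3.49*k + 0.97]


(1) = (0.1728*exp(3*w) + 0.4248*exp(2*w) - 0.024*exp(w) + 0.0666)*exp(w)/(0.72*exp(4*w) + 2.36*exp(3*w) - 0.2*exp(2*w) + 1.11*exp(w) - 2.21)^2
(2) = -12*v
(3) = (s^4 - 8*s^3 + 8*sqrt(2)*s^3 - 48*sqrt(2)*s^2 + 30*s^2 - 128*sqrt(2)*s + 112*s - 736 + 960*sqrt(2))/(s^4 - 8*s^3 + 8*sqrt(2)*s^3 - 64*sqrt(2)*s^2 + 48*s^2 - 256*s + 128*sqrt(2)*s + 512)
(4) = 3*j^2 - 14*j*x - 12*j + 42*x + 8
(5) = -21.36*k - 11.46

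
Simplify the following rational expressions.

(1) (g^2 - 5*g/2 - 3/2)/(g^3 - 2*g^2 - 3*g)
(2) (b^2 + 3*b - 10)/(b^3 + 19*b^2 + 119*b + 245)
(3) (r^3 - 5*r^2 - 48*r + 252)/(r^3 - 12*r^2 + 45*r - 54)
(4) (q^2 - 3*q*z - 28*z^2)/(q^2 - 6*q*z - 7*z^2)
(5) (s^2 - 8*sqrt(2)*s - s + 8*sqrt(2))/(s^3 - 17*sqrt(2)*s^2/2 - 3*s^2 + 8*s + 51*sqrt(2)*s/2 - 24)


(1) = (2*g + 1)/(2*g^2 + 2*g)
(2) = (b - 2)/(b^2 + 14*b + 49)
(3) = (r^2 + r - 42)/(r^2 - 6*r + 9)
(4) = (q + 4*z)/(q + z)
(5) = (2*s - 2)/(2*s^2 + s*(-6 - sqrt(2)) + 3*sqrt(2))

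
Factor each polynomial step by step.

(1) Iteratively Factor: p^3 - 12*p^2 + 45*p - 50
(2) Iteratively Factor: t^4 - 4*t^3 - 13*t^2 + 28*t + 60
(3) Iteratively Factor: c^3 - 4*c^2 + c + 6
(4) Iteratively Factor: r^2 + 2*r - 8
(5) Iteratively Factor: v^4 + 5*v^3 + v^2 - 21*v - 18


(1) = (p - 2)*(p^2 - 10*p + 25) = (p - 5)*(p - 2)*(p - 5)
(2) = (t - 3)*(t^3 - t^2 - 16*t - 20) = (t - 3)*(t + 2)*(t^2 - 3*t - 10) = (t - 5)*(t - 3)*(t + 2)*(t + 2)
(3) = (c + 1)*(c^2 - 5*c + 6) = (c - 2)*(c + 1)*(c - 3)
(4) = (r + 4)*(r - 2)
(5) = (v + 3)*(v^3 + 2*v^2 - 5*v - 6) = (v + 1)*(v + 3)*(v^2 + v - 6) = (v + 1)*(v + 3)^2*(v - 2)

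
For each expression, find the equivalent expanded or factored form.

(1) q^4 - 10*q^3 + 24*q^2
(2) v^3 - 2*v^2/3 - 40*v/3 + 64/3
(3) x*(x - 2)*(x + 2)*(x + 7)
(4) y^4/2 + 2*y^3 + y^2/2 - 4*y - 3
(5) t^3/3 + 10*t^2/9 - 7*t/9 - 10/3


(1) = q^2*(q - 6)*(q - 4)
(2) = (v - 8/3)*(v - 2)*(v + 4)
(3) = x^4 + 7*x^3 - 4*x^2 - 28*x
(4) = (y/2 + 1/2)*(y + 3)*(y - sqrt(2))*(y + sqrt(2))
(5) = (t/3 + 1)*(t - 5/3)*(t + 2)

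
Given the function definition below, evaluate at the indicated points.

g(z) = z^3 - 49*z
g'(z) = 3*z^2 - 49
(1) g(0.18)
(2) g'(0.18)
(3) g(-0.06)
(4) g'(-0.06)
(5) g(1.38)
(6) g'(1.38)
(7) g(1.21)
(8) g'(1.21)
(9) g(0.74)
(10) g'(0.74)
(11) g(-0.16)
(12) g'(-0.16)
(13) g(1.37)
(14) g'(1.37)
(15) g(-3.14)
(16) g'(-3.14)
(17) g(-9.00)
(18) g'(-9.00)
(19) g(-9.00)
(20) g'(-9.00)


(1) = -8.81
(2) = -48.90
(3) = 2.94
(4) = -48.99
(5) = -64.99
(6) = -43.29
(7) = -57.52
(8) = -44.61
(9) = -35.85
(10) = -47.36
(11) = 7.84
(12) = -48.92
(13) = -64.56
(14) = -43.37
(15) = 122.90
(16) = -19.42
(17) = -288.00
(18) = 194.00
(19) = -288.00
(20) = 194.00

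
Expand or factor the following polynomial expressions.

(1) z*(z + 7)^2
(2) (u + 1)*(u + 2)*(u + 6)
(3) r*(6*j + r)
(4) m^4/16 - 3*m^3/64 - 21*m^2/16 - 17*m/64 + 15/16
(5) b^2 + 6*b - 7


(1) = z^3 + 14*z^2 + 49*z
(2) = u^3 + 9*u^2 + 20*u + 12
(3) = 6*j*r + r^2
(4) = (m/4 + 1/4)*(m/4 + 1)*(m - 5)*(m - 3/4)
(5) = (b - 1)*(b + 7)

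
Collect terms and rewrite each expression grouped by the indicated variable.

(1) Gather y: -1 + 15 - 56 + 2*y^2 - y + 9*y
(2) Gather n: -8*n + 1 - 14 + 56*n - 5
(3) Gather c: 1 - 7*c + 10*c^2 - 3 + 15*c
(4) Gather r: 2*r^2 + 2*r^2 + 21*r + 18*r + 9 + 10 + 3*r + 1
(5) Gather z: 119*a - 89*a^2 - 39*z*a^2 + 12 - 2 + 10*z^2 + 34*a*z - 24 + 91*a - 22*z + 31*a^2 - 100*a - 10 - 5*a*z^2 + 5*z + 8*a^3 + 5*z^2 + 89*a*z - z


(1) = 2*y^2 + 8*y - 42
(2) = 48*n - 18
(3) = 10*c^2 + 8*c - 2
(4) = 4*r^2 + 42*r + 20
(5) = 8*a^3 - 58*a^2 + 110*a + z^2*(15 - 5*a) + z*(-39*a^2 + 123*a - 18) - 24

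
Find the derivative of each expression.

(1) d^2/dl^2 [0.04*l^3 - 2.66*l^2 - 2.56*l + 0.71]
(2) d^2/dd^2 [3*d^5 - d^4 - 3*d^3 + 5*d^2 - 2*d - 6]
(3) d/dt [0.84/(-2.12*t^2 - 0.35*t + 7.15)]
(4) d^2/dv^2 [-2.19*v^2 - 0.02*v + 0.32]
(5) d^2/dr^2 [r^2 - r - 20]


(1) = 0.24*l - 5.32
(2) = 60*d^3 - 12*d^2 - 18*d + 10
(3) = (3.5616*t + 0.294)/(2.12*t^2 + 0.35*t - 7.15)^2
(4) = -4.38000000000000
(5) = 2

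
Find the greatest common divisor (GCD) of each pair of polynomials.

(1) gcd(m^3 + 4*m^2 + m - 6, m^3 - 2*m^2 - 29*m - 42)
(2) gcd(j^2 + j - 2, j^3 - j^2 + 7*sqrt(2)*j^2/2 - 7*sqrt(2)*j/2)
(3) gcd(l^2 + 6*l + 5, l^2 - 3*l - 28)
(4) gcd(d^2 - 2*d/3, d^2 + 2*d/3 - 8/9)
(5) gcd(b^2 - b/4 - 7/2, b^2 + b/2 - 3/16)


(1) = gcd((m - 1)*(m + 2)*(m + 3), (m - 7)*(m + 2)*(m + 3)) = m^2 + 5*m + 6
(2) = j - 1
(3) = gcd((l + 1)*(l + 5), (l - 7)*(l + 4)) = 1
(4) = gcd(d*(d - 2/3), (d - 2/3)*(d + 4/3)) = d - 2/3
(5) = 1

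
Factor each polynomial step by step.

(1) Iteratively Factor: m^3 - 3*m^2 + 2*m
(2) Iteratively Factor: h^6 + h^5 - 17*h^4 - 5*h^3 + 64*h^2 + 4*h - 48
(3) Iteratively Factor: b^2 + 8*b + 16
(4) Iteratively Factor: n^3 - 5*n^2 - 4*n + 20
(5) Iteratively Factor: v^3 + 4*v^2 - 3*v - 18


(1) = (m - 1)*(m^2 - 2*m) = m*(m - 1)*(m - 2)
(2) = (h - 1)*(h^5 + 2*h^4 - 15*h^3 - 20*h^2 + 44*h + 48) = (h - 1)*(h + 2)*(h^4 - 15*h^2 + 10*h + 24) = (h - 3)*(h - 1)*(h + 2)*(h^3 + 3*h^2 - 6*h - 8) = (h - 3)*(h - 1)*(h + 2)*(h + 4)*(h^2 - h - 2) = (h - 3)*(h - 1)*(h + 1)*(h + 2)*(h + 4)*(h - 2)
(3) = (b + 4)*(b + 4)
(4) = (n + 2)*(n^2 - 7*n + 10) = (n - 2)*(n + 2)*(n - 5)
(5) = (v - 2)*(v^2 + 6*v + 9) = (v - 2)*(v + 3)*(v + 3)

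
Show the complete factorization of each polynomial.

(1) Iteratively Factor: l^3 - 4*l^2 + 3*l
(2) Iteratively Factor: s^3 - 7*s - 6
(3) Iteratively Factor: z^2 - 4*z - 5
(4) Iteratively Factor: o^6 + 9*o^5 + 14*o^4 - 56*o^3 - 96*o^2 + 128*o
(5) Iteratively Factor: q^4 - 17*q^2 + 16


(1) = (l - 3)*(l^2 - l) = (l - 3)*(l - 1)*(l)
(2) = (s + 2)*(s^2 - 2*s - 3) = (s - 3)*(s + 2)*(s + 1)
(3) = (z + 1)*(z - 5)
(4) = (o - 1)*(o^5 + 10*o^4 + 24*o^3 - 32*o^2 - 128*o) = (o - 1)*(o + 4)*(o^4 + 6*o^3 - 32*o) = (o - 2)*(o - 1)*(o + 4)*(o^3 + 8*o^2 + 16*o) = (o - 2)*(o - 1)*(o + 4)^2*(o^2 + 4*o) = (o - 2)*(o - 1)*(o + 4)^3*(o)
(5) = (q + 1)*(q^3 - q^2 - 16*q + 16) = (q - 4)*(q + 1)*(q^2 + 3*q - 4) = (q - 4)*(q - 1)*(q + 1)*(q + 4)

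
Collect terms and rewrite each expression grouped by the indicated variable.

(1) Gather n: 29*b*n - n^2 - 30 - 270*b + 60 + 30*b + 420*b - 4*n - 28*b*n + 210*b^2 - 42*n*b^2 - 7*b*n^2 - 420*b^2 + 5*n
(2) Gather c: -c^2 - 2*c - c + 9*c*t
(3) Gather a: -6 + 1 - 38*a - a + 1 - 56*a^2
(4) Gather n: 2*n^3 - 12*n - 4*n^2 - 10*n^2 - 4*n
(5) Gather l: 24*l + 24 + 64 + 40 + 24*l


(1) = -210*b^2 + 180*b + n^2*(-7*b - 1) + n*(-42*b^2 + b + 1) + 30
(2) = -c^2 + c*(9*t - 3)
(3) = -56*a^2 - 39*a - 4
(4) = 2*n^3 - 14*n^2 - 16*n
(5) = 48*l + 128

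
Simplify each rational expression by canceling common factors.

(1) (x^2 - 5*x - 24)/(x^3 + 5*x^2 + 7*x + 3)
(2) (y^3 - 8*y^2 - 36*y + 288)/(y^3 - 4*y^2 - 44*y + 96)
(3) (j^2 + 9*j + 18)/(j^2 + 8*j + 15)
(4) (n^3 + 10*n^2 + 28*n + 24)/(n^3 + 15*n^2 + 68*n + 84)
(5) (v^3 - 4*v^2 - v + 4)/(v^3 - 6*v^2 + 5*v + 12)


(1) = (x - 8)/(x^2 + 2*x + 1)
(2) = (y - 6)/(y - 2)
(3) = (j + 6)/(j + 5)
(4) = (n + 2)/(n + 7)
(5) = (v - 1)/(v - 3)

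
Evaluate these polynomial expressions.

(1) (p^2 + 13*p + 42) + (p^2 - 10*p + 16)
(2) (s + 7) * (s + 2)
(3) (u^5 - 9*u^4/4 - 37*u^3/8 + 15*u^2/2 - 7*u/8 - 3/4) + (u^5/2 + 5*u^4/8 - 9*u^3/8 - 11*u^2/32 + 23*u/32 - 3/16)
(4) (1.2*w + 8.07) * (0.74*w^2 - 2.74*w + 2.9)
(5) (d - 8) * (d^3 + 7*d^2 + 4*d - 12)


(1) = 2*p^2 + 3*p + 58
(2) = s^2 + 9*s + 14
(3) = 3*u^5/2 - 13*u^4/8 - 23*u^3/4 + 229*u^2/32 - 5*u/32 - 15/16
(4) = 0.888*w^3 + 2.6838*w^2 - 18.6318*w + 23.403
(5) = d^4 - d^3 - 52*d^2 - 44*d + 96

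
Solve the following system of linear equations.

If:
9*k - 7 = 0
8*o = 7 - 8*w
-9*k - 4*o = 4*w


Then:
No Solution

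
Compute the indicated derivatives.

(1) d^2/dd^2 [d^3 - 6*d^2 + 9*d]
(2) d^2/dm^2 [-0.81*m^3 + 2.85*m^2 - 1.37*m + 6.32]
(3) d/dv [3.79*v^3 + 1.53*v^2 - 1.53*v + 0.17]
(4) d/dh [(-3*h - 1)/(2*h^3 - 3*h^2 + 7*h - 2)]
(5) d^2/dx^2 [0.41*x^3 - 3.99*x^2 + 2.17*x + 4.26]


(1) = 6*d - 12
(2) = 5.7 - 4.86*m
(3) = 11.37*v^2 + 3.06*v - 1.53
(4) = (12*h^3 - 3*h^2 - 6*h + 13)/(4*h^6 - 12*h^5 + 37*h^4 - 50*h^3 + 61*h^2 - 28*h + 4)
(5) = 2.46*x - 7.98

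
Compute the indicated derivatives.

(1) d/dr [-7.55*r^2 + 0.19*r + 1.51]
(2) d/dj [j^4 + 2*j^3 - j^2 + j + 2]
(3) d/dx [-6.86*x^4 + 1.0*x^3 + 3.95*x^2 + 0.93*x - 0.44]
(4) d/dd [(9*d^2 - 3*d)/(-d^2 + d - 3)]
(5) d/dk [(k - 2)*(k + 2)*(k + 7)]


(1) = 0.19 - 15.1*r
(2) = 4*j^3 + 6*j^2 - 2*j + 1
(3) = -27.44*x^3 + 3.0*x^2 + 7.9*x + 0.93
(4) = 3*(2*d^2 - 18*d + 3)/(d^4 - 2*d^3 + 7*d^2 - 6*d + 9)
(5) = 3*k^2 + 14*k - 4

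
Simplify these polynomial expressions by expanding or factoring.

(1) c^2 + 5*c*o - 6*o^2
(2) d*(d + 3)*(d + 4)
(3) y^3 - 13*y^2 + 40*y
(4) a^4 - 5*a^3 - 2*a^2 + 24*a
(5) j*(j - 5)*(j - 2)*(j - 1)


(1) = (c - o)*(c + 6*o)
(2) = d^3 + 7*d^2 + 12*d
(3) = y*(y - 8)*(y - 5)
(4) = a*(a - 4)*(a - 3)*(a + 2)
(5) = j^4 - 8*j^3 + 17*j^2 - 10*j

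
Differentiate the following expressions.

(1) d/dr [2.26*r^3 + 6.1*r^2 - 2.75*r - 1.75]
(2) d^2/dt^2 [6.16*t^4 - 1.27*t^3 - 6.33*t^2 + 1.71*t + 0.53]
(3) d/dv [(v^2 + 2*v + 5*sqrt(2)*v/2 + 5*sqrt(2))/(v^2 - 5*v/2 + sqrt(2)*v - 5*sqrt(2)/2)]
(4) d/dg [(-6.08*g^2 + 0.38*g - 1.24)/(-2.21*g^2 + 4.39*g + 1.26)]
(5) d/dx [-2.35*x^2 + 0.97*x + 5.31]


(1) = 6.78*r^2 + 12.2*r - 2.75
(2) = 73.92*t^2 - 7.62*t - 12.66
(3) = 6*(-3*v^2 - sqrt(2)*v^2 - 10*sqrt(2)*v - 15 + 5*sqrt(2))/(4*v^4 - 20*v^3 + 8*sqrt(2)*v^3 - 40*sqrt(2)*v^2 + 33*v^2 - 40*v + 50*sqrt(2)*v + 50)
(4) = (-25.8514*g^2 - 20.8024*g + 5.9224)/(4.8841*g^4 - 19.4038*g^3 + 13.7029*g^2 + 11.0628*g + 1.5876)
(5) = 0.97 - 4.7*x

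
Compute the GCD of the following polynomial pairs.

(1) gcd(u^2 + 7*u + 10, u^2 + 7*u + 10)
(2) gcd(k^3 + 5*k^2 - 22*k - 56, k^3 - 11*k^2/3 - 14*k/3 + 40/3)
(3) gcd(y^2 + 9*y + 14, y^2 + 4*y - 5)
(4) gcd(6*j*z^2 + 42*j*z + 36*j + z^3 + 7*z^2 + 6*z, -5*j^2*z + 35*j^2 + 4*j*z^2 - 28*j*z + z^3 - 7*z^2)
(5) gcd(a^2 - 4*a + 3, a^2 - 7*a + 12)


(1) = gcd((u + 2)*(u + 5), (u + 2)*(u + 5)) = u^2 + 7*u + 10
(2) = k^2 - 2*k - 8
(3) = 1
(4) = gcd((6*j + z)*(z + 1)*(z + 6), (-j + z)*(5*j + z)*(z - 7)) = 1
(5) = gcd((a - 3)*(a - 1), (a - 4)*(a - 3)) = a - 3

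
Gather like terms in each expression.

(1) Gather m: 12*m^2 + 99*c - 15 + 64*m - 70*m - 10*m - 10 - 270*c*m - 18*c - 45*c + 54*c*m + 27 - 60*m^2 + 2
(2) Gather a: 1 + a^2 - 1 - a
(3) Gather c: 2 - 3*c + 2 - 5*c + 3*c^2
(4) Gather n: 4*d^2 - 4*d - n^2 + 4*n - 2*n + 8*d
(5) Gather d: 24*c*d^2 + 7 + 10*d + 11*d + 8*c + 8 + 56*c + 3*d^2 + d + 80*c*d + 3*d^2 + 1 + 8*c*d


(1) = 36*c - 48*m^2 + m*(-216*c - 16) + 4
(2) = a^2 - a
(3) = 3*c^2 - 8*c + 4
(4) = 4*d^2 + 4*d - n^2 + 2*n
(5) = 64*c + d^2*(24*c + 6) + d*(88*c + 22) + 16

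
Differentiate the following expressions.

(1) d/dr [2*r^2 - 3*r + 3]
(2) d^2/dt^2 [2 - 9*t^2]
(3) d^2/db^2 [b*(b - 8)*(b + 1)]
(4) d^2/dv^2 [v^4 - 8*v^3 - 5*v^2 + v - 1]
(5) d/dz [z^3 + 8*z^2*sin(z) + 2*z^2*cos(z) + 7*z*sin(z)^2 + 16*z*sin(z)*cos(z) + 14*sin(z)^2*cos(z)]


(1) = 4*r - 3
(2) = -18
(3) = 6*b - 14
(4) = 12*v^2 - 48*v - 10
(5) = -2*z^2*sin(z) + 8*z^2*cos(z) + 3*z^2 + 16*z*sin(z) + 7*z*sin(2*z) + 4*z*cos(z) + 16*z*cos(2*z) - 7*sin(z)/2 + 8*sin(2*z) + 21*sin(3*z)/2 - 7*cos(2*z)/2 + 7/2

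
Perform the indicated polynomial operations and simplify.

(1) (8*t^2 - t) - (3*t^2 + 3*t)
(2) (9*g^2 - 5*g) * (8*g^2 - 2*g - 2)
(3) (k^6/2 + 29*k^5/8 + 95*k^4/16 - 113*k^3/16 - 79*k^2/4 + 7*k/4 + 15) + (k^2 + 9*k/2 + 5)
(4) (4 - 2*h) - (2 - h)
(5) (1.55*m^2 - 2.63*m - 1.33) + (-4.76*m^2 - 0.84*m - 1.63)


(1) = 5*t^2 - 4*t
(2) = 72*g^4 - 58*g^3 - 8*g^2 + 10*g
(3) = k^6/2 + 29*k^5/8 + 95*k^4/16 - 113*k^3/16 - 75*k^2/4 + 25*k/4 + 20
(4) = 2 - h
(5) = -3.21*m^2 - 3.47*m - 2.96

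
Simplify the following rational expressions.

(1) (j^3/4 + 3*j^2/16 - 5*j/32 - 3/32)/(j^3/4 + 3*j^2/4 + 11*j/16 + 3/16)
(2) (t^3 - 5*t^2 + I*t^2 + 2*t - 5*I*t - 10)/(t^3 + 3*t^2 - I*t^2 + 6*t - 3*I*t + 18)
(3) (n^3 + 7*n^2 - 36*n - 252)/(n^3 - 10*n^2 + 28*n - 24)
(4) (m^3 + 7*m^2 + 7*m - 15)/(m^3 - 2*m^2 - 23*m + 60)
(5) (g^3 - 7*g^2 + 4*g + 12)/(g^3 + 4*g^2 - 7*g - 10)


(1) = (4*j - 3)/(4*j + 6)
(2) = (t^2 + t*(-5 - I) + 5*I)/(t^2 + t*(3 - 3*I) - 9*I)
(3) = (n^2 + 13*n + 42)/(n^2 - 4*n + 4)
(4) = (m^2 + 2*m - 3)/(m^2 - 7*m + 12)
(5) = (g - 6)/(g + 5)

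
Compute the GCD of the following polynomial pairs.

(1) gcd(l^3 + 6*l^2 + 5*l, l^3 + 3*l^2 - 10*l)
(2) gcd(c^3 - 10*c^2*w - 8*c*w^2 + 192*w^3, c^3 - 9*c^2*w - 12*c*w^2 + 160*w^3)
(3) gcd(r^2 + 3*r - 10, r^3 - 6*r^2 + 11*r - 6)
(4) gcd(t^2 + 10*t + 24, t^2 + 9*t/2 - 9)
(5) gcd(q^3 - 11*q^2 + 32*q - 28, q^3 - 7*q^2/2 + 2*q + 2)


(1) = l^2 + 5*l
(2) = gcd((c - 8*w)*(c - 6*w)*(c + 4*w), (c - 8*w)*(c - 5*w)*(c + 4*w)) = -c^2 + 4*c*w + 32*w^2
(3) = gcd((r - 2)*(r + 5), (r - 3)*(r - 2)*(r - 1)) = r - 2
(4) = t + 6
(5) = q^2 - 4*q + 4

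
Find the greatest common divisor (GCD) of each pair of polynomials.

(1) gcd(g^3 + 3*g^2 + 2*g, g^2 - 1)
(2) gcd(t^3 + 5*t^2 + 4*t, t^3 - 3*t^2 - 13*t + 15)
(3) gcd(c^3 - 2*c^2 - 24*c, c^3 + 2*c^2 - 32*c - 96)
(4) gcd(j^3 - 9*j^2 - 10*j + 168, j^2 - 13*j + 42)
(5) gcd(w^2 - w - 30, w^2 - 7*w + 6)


(1) = gcd(g*(g + 1)*(g + 2), (g - 1)*(g + 1)) = g + 1
(2) = gcd(t*(t + 1)*(t + 4), (t - 5)*(t - 1)*(t + 3)) = 1
(3) = c^2 - 2*c - 24
(4) = gcd((j - 7)*(j - 6)*(j + 4), (j - 7)*(j - 6)) = j^2 - 13*j + 42
(5) = w - 6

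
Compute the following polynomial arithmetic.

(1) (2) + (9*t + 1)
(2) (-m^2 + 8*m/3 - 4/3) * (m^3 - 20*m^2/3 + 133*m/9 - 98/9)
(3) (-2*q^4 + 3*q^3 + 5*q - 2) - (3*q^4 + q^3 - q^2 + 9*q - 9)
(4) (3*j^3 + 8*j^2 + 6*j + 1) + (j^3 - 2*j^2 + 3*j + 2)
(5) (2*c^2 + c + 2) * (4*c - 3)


(1) = 9*t + 3
(2) = -m^5 + 28*m^4/3 - 305*m^3/9 + 1598*m^2/27 - 1316*m/27 + 392/27
(3) = -5*q^4 + 2*q^3 + q^2 - 4*q + 7
(4) = 4*j^3 + 6*j^2 + 9*j + 3
(5) = 8*c^3 - 2*c^2 + 5*c - 6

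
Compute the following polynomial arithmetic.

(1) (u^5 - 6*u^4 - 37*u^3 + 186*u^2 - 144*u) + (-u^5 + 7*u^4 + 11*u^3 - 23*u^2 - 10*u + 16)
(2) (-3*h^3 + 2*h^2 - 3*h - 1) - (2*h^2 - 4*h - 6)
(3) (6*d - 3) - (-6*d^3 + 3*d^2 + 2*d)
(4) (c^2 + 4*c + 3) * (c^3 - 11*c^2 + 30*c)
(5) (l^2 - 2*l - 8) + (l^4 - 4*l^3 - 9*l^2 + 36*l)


(1) = u^4 - 26*u^3 + 163*u^2 - 154*u + 16
(2) = -3*h^3 + h + 5
(3) = 6*d^3 - 3*d^2 + 4*d - 3
(4) = c^5 - 7*c^4 - 11*c^3 + 87*c^2 + 90*c
(5) = l^4 - 4*l^3 - 8*l^2 + 34*l - 8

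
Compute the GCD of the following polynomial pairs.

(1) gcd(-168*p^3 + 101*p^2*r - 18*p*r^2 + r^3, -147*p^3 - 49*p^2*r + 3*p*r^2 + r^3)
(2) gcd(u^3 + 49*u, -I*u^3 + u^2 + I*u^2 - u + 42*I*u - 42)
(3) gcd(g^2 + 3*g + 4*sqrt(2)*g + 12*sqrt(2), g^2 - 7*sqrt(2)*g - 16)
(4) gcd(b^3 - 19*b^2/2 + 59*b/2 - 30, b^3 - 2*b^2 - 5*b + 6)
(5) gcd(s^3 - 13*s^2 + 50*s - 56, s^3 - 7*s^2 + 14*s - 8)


(1) = gcd((-8*p + r)*(-7*p + r)*(-3*p + r), (-7*p + r)*(3*p + r)*(7*p + r)) = 7*p - r
(2) = 1
(3) = 1
(4) = gcd((b - 4)*(b - 3)*(b - 5/2), (b - 3)*(b - 1)*(b + 2)) = b - 3
(5) = s^2 - 6*s + 8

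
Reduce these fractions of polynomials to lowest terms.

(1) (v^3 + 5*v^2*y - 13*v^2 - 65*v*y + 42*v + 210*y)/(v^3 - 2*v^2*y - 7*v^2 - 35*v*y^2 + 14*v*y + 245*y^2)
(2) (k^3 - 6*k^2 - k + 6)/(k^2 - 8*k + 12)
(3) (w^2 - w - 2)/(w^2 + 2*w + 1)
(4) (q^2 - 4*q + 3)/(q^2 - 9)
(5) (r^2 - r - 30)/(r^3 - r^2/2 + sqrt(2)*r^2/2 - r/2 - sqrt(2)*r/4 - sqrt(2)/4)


(1) = (6 - v)/(-v + 7*y)
(2) = (k^2 - 1)/(k - 2)
(3) = (w - 2)/(w + 1)
(4) = (q - 1)/(q + 3)
(5) = (4*r^2 - 4*r - 120)/(4*r^3 + r^2*(-2 + 2*sqrt(2)) + r*(-2 - sqrt(2)) - sqrt(2))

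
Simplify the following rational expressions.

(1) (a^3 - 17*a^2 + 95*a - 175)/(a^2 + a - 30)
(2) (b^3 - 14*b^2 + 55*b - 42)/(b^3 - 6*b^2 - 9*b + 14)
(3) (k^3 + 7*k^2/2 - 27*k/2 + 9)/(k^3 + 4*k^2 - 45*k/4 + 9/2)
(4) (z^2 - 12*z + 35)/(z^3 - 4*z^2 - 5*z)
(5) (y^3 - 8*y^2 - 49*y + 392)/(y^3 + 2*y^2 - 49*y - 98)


(1) = (a^2 - 12*a + 35)/(a + 6)
(2) = (b - 6)/(b + 2)
(3) = (2*k - 2)/(2*k - 1)
(4) = (z - 7)/(z^2 + z)
(5) = (y - 8)/(y + 2)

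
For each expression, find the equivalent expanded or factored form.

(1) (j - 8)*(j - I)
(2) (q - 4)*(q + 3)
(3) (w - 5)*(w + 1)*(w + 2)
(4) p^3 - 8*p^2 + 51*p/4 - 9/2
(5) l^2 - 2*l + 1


(1) = j^2 - 8*j - I*j + 8*I
(2) = q^2 - q - 12
(3) = w^3 - 2*w^2 - 13*w - 10
(4) = (p - 6)*(p - 3/2)*(p - 1/2)
(5) = (l - 1)^2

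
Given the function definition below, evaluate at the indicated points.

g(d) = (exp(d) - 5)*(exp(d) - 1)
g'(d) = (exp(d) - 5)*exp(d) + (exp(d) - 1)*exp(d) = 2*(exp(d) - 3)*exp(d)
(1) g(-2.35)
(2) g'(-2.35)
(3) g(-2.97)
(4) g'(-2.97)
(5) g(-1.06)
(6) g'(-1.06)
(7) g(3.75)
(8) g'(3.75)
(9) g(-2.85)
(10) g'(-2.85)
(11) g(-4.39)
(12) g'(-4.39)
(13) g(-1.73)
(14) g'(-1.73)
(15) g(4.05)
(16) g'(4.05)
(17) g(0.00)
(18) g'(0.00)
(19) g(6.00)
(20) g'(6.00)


(1) = 4.44
(2) = -0.55
(3) = 4.69
(4) = -0.30
(5) = 3.04
(6) = -1.84
(7) = 1557.92
(8) = 3360.96
(9) = 4.66
(10) = -0.34
(11) = 4.93
(12) = -0.07
(13) = 3.97
(14) = -1.00
(15) = 2955.08
(16) = 6244.55
(17) = 0.00
(18) = -4.00
(19) = 160339.22
(20) = 323089.01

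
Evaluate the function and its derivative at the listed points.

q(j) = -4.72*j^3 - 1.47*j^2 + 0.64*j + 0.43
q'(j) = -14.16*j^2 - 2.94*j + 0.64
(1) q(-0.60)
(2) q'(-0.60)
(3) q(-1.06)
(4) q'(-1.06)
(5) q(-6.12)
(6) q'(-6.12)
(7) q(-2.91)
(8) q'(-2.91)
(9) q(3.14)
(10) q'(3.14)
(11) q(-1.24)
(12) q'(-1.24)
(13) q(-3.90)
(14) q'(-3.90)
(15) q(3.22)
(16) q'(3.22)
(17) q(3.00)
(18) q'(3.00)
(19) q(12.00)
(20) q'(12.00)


(1) = 0.54
(2) = -2.69
(3) = 3.72
(4) = -12.15
(5) = 1023.38
(6) = -511.72
(7) = 102.43
(8) = -110.71
(9) = -158.18
(10) = -148.20
(11) = 6.38
(12) = -17.49
(13) = 255.56
(14) = -203.27
(15) = -170.33
(16) = -155.64
(17) = -138.32
(18) = -135.62
(19) = -8359.73
(20) = -2073.68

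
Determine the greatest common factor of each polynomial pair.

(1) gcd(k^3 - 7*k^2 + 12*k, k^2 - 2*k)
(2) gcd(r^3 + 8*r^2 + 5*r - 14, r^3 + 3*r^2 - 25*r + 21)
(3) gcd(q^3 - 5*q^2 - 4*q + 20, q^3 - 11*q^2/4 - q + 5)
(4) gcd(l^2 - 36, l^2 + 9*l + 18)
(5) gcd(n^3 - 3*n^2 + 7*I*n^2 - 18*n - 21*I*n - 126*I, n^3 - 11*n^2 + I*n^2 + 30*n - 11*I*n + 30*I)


(1) = gcd(k*(k - 4)*(k - 3), k*(k - 2)) = k
(2) = gcd((r - 1)*(r + 2)*(r + 7), (r - 3)*(r - 1)*(r + 7)) = r^2 + 6*r - 7
(3) = q - 2
(4) = l + 6
(5) = gcd((n - 6)*(n + 3)*(n + 7*I), (n - 6)*(n - 5)*(n + I)) = n - 6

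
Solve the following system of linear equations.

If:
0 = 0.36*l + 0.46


Then:
l = -1.28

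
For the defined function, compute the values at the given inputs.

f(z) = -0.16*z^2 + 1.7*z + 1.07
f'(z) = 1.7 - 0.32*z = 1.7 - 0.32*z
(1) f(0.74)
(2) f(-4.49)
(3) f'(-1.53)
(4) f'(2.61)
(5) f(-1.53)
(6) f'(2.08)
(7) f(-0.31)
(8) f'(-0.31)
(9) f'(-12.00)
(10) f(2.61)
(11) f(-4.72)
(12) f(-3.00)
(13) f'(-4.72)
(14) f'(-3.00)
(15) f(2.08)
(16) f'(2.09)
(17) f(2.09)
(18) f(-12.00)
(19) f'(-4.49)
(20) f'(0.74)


(1) = 2.24
(2) = -9.79
(3) = 2.19
(4) = 0.86
(5) = -1.91
(6) = 1.03
(7) = 0.53
(8) = 1.80
(9) = 5.54
(10) = 4.42
(11) = -10.52
(12) = -5.47
(13) = 3.21
(14) = 2.66
(15) = 3.91
(16) = 1.03
(17) = 3.92
(18) = -42.37
(19) = 3.14
(20) = 1.46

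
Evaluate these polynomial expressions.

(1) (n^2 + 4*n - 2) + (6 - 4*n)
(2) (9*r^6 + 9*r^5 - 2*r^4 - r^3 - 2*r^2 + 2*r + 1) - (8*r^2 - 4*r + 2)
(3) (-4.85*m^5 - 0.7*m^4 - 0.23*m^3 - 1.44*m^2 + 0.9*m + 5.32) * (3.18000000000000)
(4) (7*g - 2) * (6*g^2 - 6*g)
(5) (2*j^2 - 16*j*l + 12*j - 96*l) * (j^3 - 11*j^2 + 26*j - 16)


(1) = n^2 + 4
(2) = 9*r^6 + 9*r^5 - 2*r^4 - r^3 - 10*r^2 + 6*r - 1
(3) = -15.423*m^5 - 2.226*m^4 - 0.7314*m^3 - 4.5792*m^2 + 2.862*m + 16.9176
(4) = 42*g^3 - 54*g^2 + 12*g
(5) = 2*j^5 - 16*j^4*l - 10*j^4 + 80*j^3*l - 80*j^3 + 640*j^2*l + 280*j^2 - 2240*j*l - 192*j + 1536*l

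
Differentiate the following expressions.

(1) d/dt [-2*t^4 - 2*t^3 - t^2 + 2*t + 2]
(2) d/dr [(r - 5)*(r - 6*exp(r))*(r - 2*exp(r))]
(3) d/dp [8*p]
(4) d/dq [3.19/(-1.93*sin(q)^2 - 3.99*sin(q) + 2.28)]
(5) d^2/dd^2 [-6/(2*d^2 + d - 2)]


(1) = -8*t^3 - 6*t^2 - 2*t + 2
(2) = -8*r^2*exp(r) + 3*r^2 + 24*r*exp(2*r) + 24*r*exp(r) - 10*r - 108*exp(2*r) + 40*exp(r)
(3) = 8
(4) = (12.3134*sin(q) + 12.7281)*cos(q)/(1.93*sin(q)^2 + 3.99*sin(q) - 2.28)^2
(5) = 12*(4*d^2 + 2*d - (4*d + 1)^2 - 4)/(2*d^2 + d - 2)^3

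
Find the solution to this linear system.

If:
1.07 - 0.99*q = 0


Then:
q = 1.08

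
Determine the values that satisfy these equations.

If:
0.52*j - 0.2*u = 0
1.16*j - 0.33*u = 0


Then:
j = 0.00
u = 0.00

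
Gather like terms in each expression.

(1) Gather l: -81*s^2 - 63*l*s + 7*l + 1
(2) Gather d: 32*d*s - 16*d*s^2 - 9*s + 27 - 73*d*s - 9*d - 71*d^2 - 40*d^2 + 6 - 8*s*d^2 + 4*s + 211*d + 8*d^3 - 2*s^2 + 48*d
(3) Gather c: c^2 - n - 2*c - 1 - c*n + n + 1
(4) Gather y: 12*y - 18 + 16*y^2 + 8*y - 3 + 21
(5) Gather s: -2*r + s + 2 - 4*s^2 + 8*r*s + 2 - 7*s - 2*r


(1) = l*(7 - 63*s) - 81*s^2 + 1
(2) = 8*d^3 + d^2*(-8*s - 111) + d*(-16*s^2 - 41*s + 250) - 2*s^2 - 5*s + 33
(3) = c^2 + c*(-n - 2)
(4) = 16*y^2 + 20*y
(5) = -4*r - 4*s^2 + s*(8*r - 6) + 4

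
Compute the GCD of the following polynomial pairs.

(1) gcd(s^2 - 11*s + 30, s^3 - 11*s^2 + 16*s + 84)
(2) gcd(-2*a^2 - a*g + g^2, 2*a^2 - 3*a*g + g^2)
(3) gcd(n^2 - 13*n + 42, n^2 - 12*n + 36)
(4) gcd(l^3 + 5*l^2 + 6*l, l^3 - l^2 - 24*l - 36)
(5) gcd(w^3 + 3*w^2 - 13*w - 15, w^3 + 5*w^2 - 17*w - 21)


(1) = gcd((s - 6)*(s - 5), (s - 7)*(s - 6)*(s + 2)) = s - 6
(2) = gcd((-2*a + g)*(a + g), (-2*a + g)*(-a + g)) = 2*a - g
(3) = gcd((n - 7)*(n - 6), (n - 6)^2) = n - 6
(4) = l^2 + 5*l + 6
(5) = w^2 - 2*w - 3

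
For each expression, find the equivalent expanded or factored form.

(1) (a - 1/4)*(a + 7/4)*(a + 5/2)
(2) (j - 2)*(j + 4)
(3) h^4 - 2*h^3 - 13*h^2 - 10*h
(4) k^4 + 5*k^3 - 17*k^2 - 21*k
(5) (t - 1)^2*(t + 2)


(1) = a^3 + 4*a^2 + 53*a/16 - 35/32
(2) = j^2 + 2*j - 8
(3) = h*(h - 5)*(h + 1)*(h + 2)
(4) = k*(k - 3)*(k + 1)*(k + 7)
(5) = t^3 - 3*t + 2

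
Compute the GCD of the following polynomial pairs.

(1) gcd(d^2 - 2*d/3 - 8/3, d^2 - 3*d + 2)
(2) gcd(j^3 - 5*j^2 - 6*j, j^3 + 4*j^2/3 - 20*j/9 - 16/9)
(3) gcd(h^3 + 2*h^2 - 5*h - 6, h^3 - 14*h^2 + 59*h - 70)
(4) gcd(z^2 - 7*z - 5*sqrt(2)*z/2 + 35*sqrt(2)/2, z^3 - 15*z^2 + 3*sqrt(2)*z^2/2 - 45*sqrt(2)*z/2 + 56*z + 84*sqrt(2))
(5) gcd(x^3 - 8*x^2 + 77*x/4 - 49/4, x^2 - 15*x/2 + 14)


(1) = gcd((d - 2)*(d + 4/3), (d - 2)*(d - 1)) = d - 2
(2) = 1
(3) = h - 2
(4) = gcd((z - 7)*(z - 5*sqrt(2)/2), (z - 8)*(z - 7)*(z + 3*sqrt(2)/2)) = z - 7
(5) = gcd((x - 7/2)^2*(x - 1), (x - 4)*(x - 7/2)) = x - 7/2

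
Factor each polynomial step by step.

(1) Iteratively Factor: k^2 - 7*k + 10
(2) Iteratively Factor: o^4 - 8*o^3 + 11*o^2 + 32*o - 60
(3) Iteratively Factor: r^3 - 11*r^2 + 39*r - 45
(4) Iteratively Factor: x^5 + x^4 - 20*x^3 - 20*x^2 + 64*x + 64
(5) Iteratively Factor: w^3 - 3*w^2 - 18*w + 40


(1) = (k - 5)*(k - 2)
(2) = (o - 5)*(o^3 - 3*o^2 - 4*o + 12) = (o - 5)*(o + 2)*(o^2 - 5*o + 6) = (o - 5)*(o - 3)*(o + 2)*(o - 2)
(3) = (r - 3)*(r^2 - 8*r + 15) = (r - 3)^2*(r - 5)
(4) = (x + 4)*(x^4 - 3*x^3 - 8*x^2 + 12*x + 16) = (x - 4)*(x + 4)*(x^3 + x^2 - 4*x - 4) = (x - 4)*(x + 2)*(x + 4)*(x^2 - x - 2) = (x - 4)*(x - 2)*(x + 2)*(x + 4)*(x + 1)
(5) = (w - 2)*(w^2 - w - 20) = (w - 5)*(w - 2)*(w + 4)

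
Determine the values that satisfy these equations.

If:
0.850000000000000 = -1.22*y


Then:
y = -0.70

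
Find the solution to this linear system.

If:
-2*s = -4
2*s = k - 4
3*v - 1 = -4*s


Then:
k = 8
s = 2
v = -7/3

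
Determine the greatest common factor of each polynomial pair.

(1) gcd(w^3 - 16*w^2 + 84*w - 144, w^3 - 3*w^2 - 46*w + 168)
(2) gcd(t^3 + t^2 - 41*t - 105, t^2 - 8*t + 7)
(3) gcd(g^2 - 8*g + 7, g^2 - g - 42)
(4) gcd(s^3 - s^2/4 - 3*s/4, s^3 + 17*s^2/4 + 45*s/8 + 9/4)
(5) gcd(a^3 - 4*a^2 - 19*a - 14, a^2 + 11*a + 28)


(1) = w^2 - 10*w + 24
(2) = t - 7
(3) = gcd((g - 7)*(g - 1), (g - 7)*(g + 6)) = g - 7
(4) = s + 3/4
(5) = gcd((a - 7)*(a + 1)*(a + 2), (a + 4)*(a + 7)) = 1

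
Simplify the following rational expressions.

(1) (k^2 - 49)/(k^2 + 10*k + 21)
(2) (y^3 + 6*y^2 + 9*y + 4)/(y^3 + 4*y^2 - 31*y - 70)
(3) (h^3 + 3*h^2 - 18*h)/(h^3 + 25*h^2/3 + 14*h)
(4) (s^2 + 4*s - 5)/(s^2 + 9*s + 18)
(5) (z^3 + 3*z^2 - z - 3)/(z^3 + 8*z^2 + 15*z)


(1) = (k - 7)/(k + 3)
(2) = (y^3 + 6*y^2 + 9*y + 4)/(y^3 + 4*y^2 - 31*y - 70)
(3) = (3*h - 9)/(3*h + 7)
(4) = (s^2 + 4*s - 5)/(s^2 + 9*s + 18)
(5) = (z^2 - 1)/(z^2 + 5*z)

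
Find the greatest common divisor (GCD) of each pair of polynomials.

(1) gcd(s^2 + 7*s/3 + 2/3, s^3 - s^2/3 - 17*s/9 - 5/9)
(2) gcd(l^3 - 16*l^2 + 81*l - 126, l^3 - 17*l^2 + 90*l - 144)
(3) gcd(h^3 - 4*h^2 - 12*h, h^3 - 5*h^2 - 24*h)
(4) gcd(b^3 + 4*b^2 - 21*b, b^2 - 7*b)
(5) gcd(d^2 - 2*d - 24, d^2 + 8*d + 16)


(1) = s + 1/3
(2) = gcd((l - 7)*(l - 6)*(l - 3), (l - 8)*(l - 6)*(l - 3)) = l^2 - 9*l + 18
(3) = h
(4) = gcd(b*(b - 3)*(b + 7), b*(b - 7)) = b
(5) = d + 4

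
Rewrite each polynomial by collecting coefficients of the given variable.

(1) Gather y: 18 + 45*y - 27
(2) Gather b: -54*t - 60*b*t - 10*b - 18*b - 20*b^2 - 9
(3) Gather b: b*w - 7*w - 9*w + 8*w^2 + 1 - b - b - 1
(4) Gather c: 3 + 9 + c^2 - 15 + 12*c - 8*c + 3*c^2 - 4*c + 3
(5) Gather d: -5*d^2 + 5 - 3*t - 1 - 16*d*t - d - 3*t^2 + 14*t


(1) = 45*y - 9
(2) = -20*b^2 + b*(-60*t - 28) - 54*t - 9
(3) = b*(w - 2) + 8*w^2 - 16*w
(4) = 4*c^2
(5) = -5*d^2 + d*(-16*t - 1) - 3*t^2 + 11*t + 4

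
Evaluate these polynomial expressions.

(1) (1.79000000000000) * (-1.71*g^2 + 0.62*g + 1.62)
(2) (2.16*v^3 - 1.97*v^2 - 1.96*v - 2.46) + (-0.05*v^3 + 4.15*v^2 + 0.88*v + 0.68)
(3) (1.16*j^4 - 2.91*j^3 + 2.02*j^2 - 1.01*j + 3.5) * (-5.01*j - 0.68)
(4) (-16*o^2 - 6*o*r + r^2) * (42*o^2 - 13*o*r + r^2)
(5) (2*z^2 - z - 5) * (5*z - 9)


(1) = -3.0609*g^2 + 1.1098*g + 2.8998
(2) = 2.11*v^3 + 2.18*v^2 - 1.08*v - 1.78
(3) = -5.8116*j^5 + 13.7903*j^4 - 8.1414*j^3 + 3.6865*j^2 - 16.8482*j - 2.38
(4) = -672*o^4 - 44*o^3*r + 104*o^2*r^2 - 19*o*r^3 + r^4
(5) = 10*z^3 - 23*z^2 - 16*z + 45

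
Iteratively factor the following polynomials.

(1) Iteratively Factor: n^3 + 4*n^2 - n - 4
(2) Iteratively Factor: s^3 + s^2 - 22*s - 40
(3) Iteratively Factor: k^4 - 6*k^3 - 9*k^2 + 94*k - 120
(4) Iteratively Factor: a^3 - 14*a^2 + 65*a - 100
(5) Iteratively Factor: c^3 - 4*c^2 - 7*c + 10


(1) = (n + 1)*(n^2 + 3*n - 4) = (n - 1)*(n + 1)*(n + 4)
(2) = (s - 5)*(s^2 + 6*s + 8) = (s - 5)*(s + 4)*(s + 2)
(3) = (k - 5)*(k^3 - k^2 - 14*k + 24) = (k - 5)*(k - 2)*(k^2 + k - 12) = (k - 5)*(k - 2)*(k + 4)*(k - 3)
(4) = (a - 5)*(a^2 - 9*a + 20) = (a - 5)*(a - 4)*(a - 5)
(5) = (c - 1)*(c^2 - 3*c - 10) = (c - 5)*(c - 1)*(c + 2)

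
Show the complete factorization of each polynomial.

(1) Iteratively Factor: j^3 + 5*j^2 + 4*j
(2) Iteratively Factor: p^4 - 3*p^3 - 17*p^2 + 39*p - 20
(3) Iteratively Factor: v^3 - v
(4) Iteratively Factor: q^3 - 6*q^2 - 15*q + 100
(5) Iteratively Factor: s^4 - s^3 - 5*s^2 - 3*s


(1) = (j + 4)*(j^2 + j) = (j + 1)*(j + 4)*(j)
(2) = (p - 5)*(p^3 + 2*p^2 - 7*p + 4) = (p - 5)*(p + 4)*(p^2 - 2*p + 1) = (p - 5)*(p - 1)*(p + 4)*(p - 1)
(3) = (v)*(v^2 - 1) = v*(v + 1)*(v - 1)
(4) = (q + 4)*(q^2 - 10*q + 25) = (q - 5)*(q + 4)*(q - 5)
(5) = (s)*(s^3 - s^2 - 5*s - 3) = s*(s - 3)*(s^2 + 2*s + 1) = s*(s - 3)*(s + 1)*(s + 1)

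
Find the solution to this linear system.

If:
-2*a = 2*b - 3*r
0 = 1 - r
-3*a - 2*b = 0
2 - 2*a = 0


Then:
No Solution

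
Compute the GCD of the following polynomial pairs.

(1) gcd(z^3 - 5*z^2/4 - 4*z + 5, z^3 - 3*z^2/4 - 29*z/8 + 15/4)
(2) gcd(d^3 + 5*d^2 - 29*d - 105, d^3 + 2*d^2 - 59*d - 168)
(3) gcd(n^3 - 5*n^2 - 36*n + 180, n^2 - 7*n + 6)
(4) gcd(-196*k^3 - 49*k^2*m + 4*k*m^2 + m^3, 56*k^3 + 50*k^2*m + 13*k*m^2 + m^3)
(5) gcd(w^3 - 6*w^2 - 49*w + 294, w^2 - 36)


(1) = gcd((z - 2)*(z - 5/4)*(z + 2), (z - 3/2)*(z - 5/4)*(z + 2)) = z^2 + 3*z/4 - 5/2
(2) = gcd((d - 5)*(d + 3)*(d + 7), (d - 8)*(d + 3)*(d + 7)) = d^2 + 10*d + 21
(3) = gcd((n - 6)*(n - 5)*(n + 6), (n - 6)*(n - 1)) = n - 6
(4) = gcd((-7*k + m)*(4*k + m)*(7*k + m), (2*k + m)*(4*k + m)*(7*k + m)) = 28*k^2 + 11*k*m + m^2
(5) = w - 6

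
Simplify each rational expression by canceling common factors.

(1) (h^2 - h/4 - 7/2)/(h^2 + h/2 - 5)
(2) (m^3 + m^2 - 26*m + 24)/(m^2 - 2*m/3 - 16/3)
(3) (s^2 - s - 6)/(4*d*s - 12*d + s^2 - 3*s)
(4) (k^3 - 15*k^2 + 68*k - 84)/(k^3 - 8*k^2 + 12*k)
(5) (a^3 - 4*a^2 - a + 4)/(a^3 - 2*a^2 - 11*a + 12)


(1) = (4*h + 7)/(4*h + 10)
(2) = (3*m^3 + 3*m^2 - 78*m + 72)/(3*m^2 - 2*m - 16)
(3) = (s + 2)/(4*d + s)
(4) = (k - 7)/k
(5) = (a + 1)/(a + 3)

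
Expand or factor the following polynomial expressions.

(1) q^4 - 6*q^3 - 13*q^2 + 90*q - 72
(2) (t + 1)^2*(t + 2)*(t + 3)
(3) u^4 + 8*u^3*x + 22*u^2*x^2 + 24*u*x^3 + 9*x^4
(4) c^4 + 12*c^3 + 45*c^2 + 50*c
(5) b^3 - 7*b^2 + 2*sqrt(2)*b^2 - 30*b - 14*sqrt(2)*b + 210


(1) = (q - 6)*(q - 3)*(q - 1)*(q + 4)
(2) = t^4 + 7*t^3 + 17*t^2 + 17*t + 6
(3) = (u + x)^2*(u + 3*x)^2
(4) = c*(c + 2)*(c + 5)^2
(5) = (b - 7)*(b - 3*sqrt(2))*(b + 5*sqrt(2))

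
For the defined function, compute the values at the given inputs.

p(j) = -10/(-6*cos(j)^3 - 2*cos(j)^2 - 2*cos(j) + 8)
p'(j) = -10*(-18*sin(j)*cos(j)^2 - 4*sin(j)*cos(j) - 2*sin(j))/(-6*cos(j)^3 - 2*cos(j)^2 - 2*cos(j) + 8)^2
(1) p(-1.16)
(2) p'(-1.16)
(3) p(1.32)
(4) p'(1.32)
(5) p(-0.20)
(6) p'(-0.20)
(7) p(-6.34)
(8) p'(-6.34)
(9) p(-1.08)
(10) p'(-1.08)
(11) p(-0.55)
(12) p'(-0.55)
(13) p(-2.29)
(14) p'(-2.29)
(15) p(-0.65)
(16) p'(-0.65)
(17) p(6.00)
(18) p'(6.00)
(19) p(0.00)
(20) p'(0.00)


(1) = -1.54
(2) = -1.40
(3) = -1.37
(4) = 0.75
(5) = 6.54
(6) = -19.71
(7) = 5.10
(8) = -3.53
(9) = -1.67
(10) = -1.94
(11) = -8.90
(12) = -76.55
(13) = -0.98
(14) = -0.52
(15) = -4.73
(16) = -22.48
(17) = 9.30
(18) = -54.20
(19) = 5.00
(20) = 0.00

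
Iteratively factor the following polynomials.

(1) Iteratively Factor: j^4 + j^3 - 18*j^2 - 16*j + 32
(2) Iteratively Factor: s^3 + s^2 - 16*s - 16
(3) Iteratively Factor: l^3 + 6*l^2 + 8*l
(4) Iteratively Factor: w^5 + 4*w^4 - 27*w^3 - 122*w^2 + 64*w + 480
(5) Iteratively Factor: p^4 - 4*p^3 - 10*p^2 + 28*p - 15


(1) = (j - 4)*(j^3 + 5*j^2 + 2*j - 8) = (j - 4)*(j + 4)*(j^2 + j - 2) = (j - 4)*(j + 2)*(j + 4)*(j - 1)
(2) = (s + 1)*(s^2 - 16) = (s + 1)*(s + 4)*(s - 4)
(3) = (l)*(l^2 + 6*l + 8) = l*(l + 4)*(l + 2)
(4) = (w - 2)*(w^4 + 6*w^3 - 15*w^2 - 152*w - 240) = (w - 5)*(w - 2)*(w^3 + 11*w^2 + 40*w + 48) = (w - 5)*(w - 2)*(w + 4)*(w^2 + 7*w + 12) = (w - 5)*(w - 2)*(w + 3)*(w + 4)*(w + 4)
(5) = (p - 1)*(p^3 - 3*p^2 - 13*p + 15) = (p - 5)*(p - 1)*(p^2 + 2*p - 3) = (p - 5)*(p - 1)^2*(p + 3)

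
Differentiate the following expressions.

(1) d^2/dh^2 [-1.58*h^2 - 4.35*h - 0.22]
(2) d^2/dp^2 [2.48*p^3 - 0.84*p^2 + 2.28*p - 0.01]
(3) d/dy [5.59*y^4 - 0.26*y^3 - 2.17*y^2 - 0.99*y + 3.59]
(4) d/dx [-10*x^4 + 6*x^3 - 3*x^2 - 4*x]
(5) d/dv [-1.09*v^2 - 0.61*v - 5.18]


(1) = -3.16000000000000
(2) = 14.88*p - 1.68
(3) = 22.36*y^3 - 0.78*y^2 - 4.34*y - 0.99
(4) = -40*x^3 + 18*x^2 - 6*x - 4
(5) = -2.18*v - 0.61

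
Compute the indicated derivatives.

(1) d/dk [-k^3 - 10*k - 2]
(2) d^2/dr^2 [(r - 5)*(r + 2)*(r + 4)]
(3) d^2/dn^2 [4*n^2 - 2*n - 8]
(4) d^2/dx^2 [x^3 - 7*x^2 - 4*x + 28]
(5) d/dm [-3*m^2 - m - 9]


(1) = -3*k^2 - 10
(2) = 6*r + 2
(3) = 8
(4) = 6*x - 14
(5) = -6*m - 1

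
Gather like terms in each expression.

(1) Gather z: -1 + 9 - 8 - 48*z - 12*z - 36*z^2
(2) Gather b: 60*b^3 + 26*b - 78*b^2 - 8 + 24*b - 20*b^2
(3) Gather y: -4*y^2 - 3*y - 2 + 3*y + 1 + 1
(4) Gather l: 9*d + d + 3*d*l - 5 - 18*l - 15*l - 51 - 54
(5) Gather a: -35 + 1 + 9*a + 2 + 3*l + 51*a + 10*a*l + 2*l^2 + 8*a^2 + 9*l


(1) = -36*z^2 - 60*z
(2) = 60*b^3 - 98*b^2 + 50*b - 8
(3) = -4*y^2
(4) = 10*d + l*(3*d - 33) - 110
(5) = 8*a^2 + a*(10*l + 60) + 2*l^2 + 12*l - 32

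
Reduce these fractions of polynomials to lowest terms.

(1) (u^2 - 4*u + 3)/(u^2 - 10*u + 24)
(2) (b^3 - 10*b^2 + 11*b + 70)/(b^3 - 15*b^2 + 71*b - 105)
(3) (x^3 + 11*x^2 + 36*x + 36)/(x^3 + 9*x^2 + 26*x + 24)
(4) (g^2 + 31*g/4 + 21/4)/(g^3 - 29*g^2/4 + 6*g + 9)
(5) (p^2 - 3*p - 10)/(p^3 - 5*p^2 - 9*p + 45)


(1) = (u^2 - 4*u + 3)/(u^2 - 10*u + 24)
(2) = (b + 2)/(b - 3)
(3) = (x + 6)/(x + 4)
(4) = (g + 7)/(g^2 - 8*g + 12)
(5) = (p + 2)/(p^2 - 9)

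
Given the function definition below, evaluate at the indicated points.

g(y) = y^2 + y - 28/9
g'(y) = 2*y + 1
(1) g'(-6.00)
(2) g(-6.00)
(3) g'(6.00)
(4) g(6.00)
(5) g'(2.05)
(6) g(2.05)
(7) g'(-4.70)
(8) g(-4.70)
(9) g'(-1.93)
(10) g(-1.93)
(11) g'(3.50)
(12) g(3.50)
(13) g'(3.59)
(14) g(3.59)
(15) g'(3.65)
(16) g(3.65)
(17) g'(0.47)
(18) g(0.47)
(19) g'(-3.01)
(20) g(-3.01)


(1) = -11.00
(2) = 26.89
(3) = 13.00
(4) = 38.89
(5) = 5.10
(6) = 3.14
(7) = -8.40
(8) = 14.28
(9) = -2.86
(10) = -1.32
(11) = 8.00
(12) = 12.64
(13) = 8.18
(14) = 13.37
(15) = 8.30
(16) = 13.86
(17) = 1.94
(18) = -2.42
(19) = -5.02
(20) = 2.94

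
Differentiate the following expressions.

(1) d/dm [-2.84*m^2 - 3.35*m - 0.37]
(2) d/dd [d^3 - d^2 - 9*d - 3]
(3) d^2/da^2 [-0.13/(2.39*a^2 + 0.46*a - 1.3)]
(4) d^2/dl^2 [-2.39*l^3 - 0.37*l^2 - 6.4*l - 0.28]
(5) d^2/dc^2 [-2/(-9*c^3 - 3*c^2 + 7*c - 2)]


(1) = -5.68*m - 3.35
(2) = 3*d^2 - 2*d - 9
(3) = (1.485146*a^2 + 0.285844*a - 0.13*(4.78*a + 0.46)*(9.56*a + 0.92) - 0.80782)/(2.39*a^2 + 0.46*a - 1.3)^3
(4) = -14.34*l - 0.74
(5) = 4*(-3*(9*c + 1)*(9*c^3 + 3*c^2 - 7*c + 2) + (27*c^2 + 6*c - 7)^2)/(9*c^3 + 3*c^2 - 7*c + 2)^3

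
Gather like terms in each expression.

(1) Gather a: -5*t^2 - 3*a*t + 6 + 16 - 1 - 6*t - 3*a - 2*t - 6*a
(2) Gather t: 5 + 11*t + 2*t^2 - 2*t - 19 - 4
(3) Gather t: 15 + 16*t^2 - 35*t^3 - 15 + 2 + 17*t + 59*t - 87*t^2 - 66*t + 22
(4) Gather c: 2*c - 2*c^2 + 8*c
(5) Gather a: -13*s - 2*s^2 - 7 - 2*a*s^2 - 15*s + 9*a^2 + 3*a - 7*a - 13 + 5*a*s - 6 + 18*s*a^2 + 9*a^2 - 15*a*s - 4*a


(1) = a*(-3*t - 9) - 5*t^2 - 8*t + 21
(2) = 2*t^2 + 9*t - 18
(3) = -35*t^3 - 71*t^2 + 10*t + 24
(4) = -2*c^2 + 10*c
(5) = a^2*(18*s + 18) + a*(-2*s^2 - 10*s - 8) - 2*s^2 - 28*s - 26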